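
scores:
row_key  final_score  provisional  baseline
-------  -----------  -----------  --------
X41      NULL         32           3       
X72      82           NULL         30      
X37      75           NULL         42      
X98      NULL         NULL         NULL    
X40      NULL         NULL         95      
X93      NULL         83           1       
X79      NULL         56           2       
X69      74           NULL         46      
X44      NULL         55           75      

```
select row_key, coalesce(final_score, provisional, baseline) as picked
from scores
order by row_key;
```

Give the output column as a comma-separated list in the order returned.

75, 95, 32, 55, 74, 82, 56, 83, NULL

row_key=X37: final_score=75 → 75
row_key=X40: final_score=NULL, provisional=NULL, baseline=95 → 95
row_key=X41: final_score=NULL, provisional=32 → 32
row_key=X44: final_score=NULL, provisional=55 → 55
row_key=X69: final_score=74 → 74
row_key=X72: final_score=82 → 82
row_key=X79: final_score=NULL, provisional=56 → 56
row_key=X93: final_score=NULL, provisional=83 → 83
row_key=X98: final_score=NULL, provisional=NULL, baseline=NULL (all NULL) → NULL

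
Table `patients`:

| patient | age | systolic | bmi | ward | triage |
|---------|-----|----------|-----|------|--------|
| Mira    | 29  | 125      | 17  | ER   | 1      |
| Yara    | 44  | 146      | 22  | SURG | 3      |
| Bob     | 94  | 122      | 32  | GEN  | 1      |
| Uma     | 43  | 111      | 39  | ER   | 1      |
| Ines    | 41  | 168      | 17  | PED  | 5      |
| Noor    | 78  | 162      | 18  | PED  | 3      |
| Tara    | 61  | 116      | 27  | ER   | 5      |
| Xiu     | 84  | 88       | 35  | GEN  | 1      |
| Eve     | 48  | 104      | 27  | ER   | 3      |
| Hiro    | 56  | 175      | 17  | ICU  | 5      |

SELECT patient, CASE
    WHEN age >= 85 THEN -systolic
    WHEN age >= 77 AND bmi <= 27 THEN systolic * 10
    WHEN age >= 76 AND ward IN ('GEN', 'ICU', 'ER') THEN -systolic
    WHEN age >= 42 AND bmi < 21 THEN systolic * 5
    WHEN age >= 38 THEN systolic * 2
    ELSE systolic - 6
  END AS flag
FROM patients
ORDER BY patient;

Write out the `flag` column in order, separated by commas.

patient=Bob: age >= 85 → -122
patient=Eve: age >= 38 → 208
patient=Hiro: age >= 42 AND bmi < 21 → 875
patient=Ines: age >= 38 → 336
patient=Mira: ELSE → 119
patient=Noor: age >= 77 AND bmi <= 27 → 1620
patient=Tara: age >= 38 → 232
patient=Uma: age >= 38 → 222
patient=Xiu: age >= 76 AND ward IN ('GEN', 'ICU', 'ER') → -88
patient=Yara: age >= 38 → 292

-122, 208, 875, 336, 119, 1620, 232, 222, -88, 292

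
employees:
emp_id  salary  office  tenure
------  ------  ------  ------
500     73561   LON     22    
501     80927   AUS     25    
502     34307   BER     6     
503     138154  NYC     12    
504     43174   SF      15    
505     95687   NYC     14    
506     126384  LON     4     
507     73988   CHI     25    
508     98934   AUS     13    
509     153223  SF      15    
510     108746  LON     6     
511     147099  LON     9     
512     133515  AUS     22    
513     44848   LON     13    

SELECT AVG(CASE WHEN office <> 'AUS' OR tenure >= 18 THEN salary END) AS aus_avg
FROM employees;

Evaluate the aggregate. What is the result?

emp_id=500: ✓ → 73561
emp_id=501: ✓ → 80927
emp_id=502: ✓ → 34307
emp_id=503: ✓ → 138154
emp_id=504: ✓ → 43174
emp_id=505: ✓ → 95687
emp_id=506: ✓ → 126384
emp_id=507: ✓ → 73988
emp_id=508: ✗
emp_id=509: ✓ → 153223
emp_id=510: ✓ → 108746
emp_id=511: ✓ → 147099
emp_id=512: ✓ → 133515
emp_id=513: ✓ → 44848
aus_avg = (73561 + 80927 + 34307 + 138154 + 43174 + 95687 + 126384 + 73988 + 153223 + 108746 + 147099 + 133515 + 44848) / 13 = 96431.7692307692

96431.7692307692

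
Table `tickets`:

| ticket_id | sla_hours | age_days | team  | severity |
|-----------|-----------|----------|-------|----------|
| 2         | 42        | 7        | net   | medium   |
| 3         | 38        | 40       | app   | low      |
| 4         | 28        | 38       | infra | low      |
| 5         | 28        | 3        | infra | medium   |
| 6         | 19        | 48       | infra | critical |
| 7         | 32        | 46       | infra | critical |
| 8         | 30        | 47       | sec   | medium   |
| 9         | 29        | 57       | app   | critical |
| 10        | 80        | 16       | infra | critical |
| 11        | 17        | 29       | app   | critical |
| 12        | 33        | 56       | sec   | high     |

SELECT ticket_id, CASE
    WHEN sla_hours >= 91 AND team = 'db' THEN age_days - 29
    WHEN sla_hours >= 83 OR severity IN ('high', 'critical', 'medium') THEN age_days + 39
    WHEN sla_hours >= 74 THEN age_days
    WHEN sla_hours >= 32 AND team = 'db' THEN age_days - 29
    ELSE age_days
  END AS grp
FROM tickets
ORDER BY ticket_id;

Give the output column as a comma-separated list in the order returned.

46, 40, 38, 42, 87, 85, 86, 96, 55, 68, 95

ticket_id=2: sla_hours >= 83 OR severity IN ('high', 'critical', 'medium') → 46
ticket_id=3: ELSE → 40
ticket_id=4: ELSE → 38
ticket_id=5: sla_hours >= 83 OR severity IN ('high', 'critical', 'medium') → 42
ticket_id=6: sla_hours >= 83 OR severity IN ('high', 'critical', 'medium') → 87
ticket_id=7: sla_hours >= 83 OR severity IN ('high', 'critical', 'medium') → 85
ticket_id=8: sla_hours >= 83 OR severity IN ('high', 'critical', 'medium') → 86
ticket_id=9: sla_hours >= 83 OR severity IN ('high', 'critical', 'medium') → 96
ticket_id=10: sla_hours >= 83 OR severity IN ('high', 'critical', 'medium') → 55
ticket_id=11: sla_hours >= 83 OR severity IN ('high', 'critical', 'medium') → 68
ticket_id=12: sla_hours >= 83 OR severity IN ('high', 'critical', 'medium') → 95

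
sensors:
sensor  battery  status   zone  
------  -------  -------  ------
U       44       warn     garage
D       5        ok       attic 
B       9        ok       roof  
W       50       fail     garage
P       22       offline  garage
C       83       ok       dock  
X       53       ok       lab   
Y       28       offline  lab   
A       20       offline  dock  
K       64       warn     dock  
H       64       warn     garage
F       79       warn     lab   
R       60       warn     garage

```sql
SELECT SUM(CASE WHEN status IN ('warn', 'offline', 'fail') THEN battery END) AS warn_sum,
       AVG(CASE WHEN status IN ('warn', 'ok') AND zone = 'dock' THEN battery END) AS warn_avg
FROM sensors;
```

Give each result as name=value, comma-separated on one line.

[warn_sum: status IN ('warn', 'offline', 'fail')]
sensor=U: ✓ → 44
sensor=D: ✗
sensor=B: ✗
sensor=W: ✓ → 50
sensor=P: ✓ → 22
sensor=C: ✗
sensor=X: ✗
sensor=Y: ✓ → 28
sensor=A: ✓ → 20
sensor=K: ✓ → 64
sensor=H: ✓ → 64
sensor=F: ✓ → 79
sensor=R: ✓ → 60
warn_sum = 44 + 50 + 22 + 28 + 20 + 64 + 64 + 79 + 60 = 431
—
[warn_avg: status IN ('warn', 'ok') AND zone = 'dock']
sensor=U: ✗
sensor=D: ✗
sensor=B: ✗
sensor=W: ✗
sensor=P: ✗
sensor=C: ✓ → 83
sensor=X: ✗
sensor=Y: ✗
sensor=A: ✗
sensor=K: ✓ → 64
sensor=H: ✗
sensor=F: ✗
sensor=R: ✗
warn_avg = (83 + 64) / 2 = 73.5

warn_sum=431, warn_avg=73.5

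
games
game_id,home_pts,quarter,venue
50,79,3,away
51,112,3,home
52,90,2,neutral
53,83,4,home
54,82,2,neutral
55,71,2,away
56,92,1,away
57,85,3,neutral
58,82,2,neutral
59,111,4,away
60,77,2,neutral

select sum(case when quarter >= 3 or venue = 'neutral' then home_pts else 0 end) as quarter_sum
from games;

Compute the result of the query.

game_id=50: ✓ → 79
game_id=51: ✓ → 112
game_id=52: ✓ → 90
game_id=53: ✓ → 83
game_id=54: ✓ → 82
game_id=55: ✗
game_id=56: ✗
game_id=57: ✓ → 85
game_id=58: ✓ → 82
game_id=59: ✓ → 111
game_id=60: ✓ → 77
quarter_sum = 79 + 112 + 90 + 83 + 82 + 85 + 82 + 111 + 77 = 801

801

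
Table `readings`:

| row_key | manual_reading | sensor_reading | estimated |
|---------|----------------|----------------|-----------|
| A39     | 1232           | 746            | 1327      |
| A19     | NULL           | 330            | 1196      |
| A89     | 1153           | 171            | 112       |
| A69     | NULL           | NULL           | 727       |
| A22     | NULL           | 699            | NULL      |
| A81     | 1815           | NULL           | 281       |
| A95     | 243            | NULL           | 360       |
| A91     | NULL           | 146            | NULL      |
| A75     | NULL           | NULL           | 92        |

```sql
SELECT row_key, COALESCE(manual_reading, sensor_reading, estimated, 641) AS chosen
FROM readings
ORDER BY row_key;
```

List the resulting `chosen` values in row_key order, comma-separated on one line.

row_key=A19: manual_reading=NULL, sensor_reading=330 → 330
row_key=A22: manual_reading=NULL, sensor_reading=699 → 699
row_key=A39: manual_reading=1232 → 1232
row_key=A69: manual_reading=NULL, sensor_reading=NULL, estimated=727 → 727
row_key=A75: manual_reading=NULL, sensor_reading=NULL, estimated=92 → 92
row_key=A81: manual_reading=1815 → 1815
row_key=A89: manual_reading=1153 → 1153
row_key=A91: manual_reading=NULL, sensor_reading=146 → 146
row_key=A95: manual_reading=243 → 243

330, 699, 1232, 727, 92, 1815, 1153, 146, 243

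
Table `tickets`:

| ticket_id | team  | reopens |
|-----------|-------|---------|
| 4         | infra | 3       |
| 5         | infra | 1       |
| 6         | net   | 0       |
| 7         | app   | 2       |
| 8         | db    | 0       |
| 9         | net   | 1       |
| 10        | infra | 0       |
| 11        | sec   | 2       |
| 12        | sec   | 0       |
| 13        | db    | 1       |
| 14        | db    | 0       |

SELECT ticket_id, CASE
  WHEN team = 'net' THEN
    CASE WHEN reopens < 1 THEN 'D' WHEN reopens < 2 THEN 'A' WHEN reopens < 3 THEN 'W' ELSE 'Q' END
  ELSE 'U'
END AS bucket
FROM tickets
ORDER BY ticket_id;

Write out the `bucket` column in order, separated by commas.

U, U, D, U, U, A, U, U, U, U, U

ticket_id=4: team='infra' → outer ELSE → U
ticket_id=5: team='infra' → outer ELSE → U
ticket_id=6: team='net' → inner[reopens < 1] → D
ticket_id=7: team='app' → outer ELSE → U
ticket_id=8: team='db' → outer ELSE → U
ticket_id=9: team='net' → inner[reopens < 2] → A
ticket_id=10: team='infra' → outer ELSE → U
ticket_id=11: team='sec' → outer ELSE → U
ticket_id=12: team='sec' → outer ELSE → U
ticket_id=13: team='db' → outer ELSE → U
ticket_id=14: team='db' → outer ELSE → U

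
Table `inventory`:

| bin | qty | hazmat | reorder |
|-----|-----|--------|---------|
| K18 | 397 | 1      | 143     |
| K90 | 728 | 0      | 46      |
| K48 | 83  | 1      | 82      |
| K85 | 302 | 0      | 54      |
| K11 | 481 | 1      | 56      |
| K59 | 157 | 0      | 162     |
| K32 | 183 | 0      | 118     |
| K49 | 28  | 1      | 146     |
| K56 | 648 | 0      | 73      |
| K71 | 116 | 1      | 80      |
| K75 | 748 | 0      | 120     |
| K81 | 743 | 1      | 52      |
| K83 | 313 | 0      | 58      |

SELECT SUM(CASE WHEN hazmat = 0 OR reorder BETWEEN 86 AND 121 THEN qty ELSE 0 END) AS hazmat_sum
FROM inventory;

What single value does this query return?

bin=K18: ✗
bin=K90: ✓ → 728
bin=K48: ✗
bin=K85: ✓ → 302
bin=K11: ✗
bin=K59: ✓ → 157
bin=K32: ✓ → 183
bin=K49: ✗
bin=K56: ✓ → 648
bin=K71: ✗
bin=K75: ✓ → 748
bin=K81: ✗
bin=K83: ✓ → 313
hazmat_sum = 728 + 302 + 157 + 183 + 648 + 748 + 313 = 3079

3079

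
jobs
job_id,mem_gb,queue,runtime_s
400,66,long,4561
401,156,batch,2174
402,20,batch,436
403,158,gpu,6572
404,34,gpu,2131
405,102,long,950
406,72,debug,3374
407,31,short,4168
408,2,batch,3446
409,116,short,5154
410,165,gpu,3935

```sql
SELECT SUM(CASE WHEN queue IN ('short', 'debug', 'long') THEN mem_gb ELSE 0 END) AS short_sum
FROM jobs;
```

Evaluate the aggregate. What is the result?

387

job_id=400: ✓ → 66
job_id=401: ✗
job_id=402: ✗
job_id=403: ✗
job_id=404: ✗
job_id=405: ✓ → 102
job_id=406: ✓ → 72
job_id=407: ✓ → 31
job_id=408: ✗
job_id=409: ✓ → 116
job_id=410: ✗
short_sum = 66 + 102 + 72 + 31 + 116 = 387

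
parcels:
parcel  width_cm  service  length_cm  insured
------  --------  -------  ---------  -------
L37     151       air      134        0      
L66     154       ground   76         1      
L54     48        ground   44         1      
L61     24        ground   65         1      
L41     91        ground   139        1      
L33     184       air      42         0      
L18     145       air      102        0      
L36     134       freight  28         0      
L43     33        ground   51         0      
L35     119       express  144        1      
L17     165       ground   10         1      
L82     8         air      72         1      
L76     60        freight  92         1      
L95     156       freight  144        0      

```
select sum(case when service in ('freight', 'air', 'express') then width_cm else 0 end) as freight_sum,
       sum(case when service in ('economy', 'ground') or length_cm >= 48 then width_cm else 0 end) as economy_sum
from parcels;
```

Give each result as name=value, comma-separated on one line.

[freight_sum: service in ('freight', 'air', 'express')]
parcel=L37: ✓ → 151
parcel=L66: ✗
parcel=L54: ✗
parcel=L61: ✗
parcel=L41: ✗
parcel=L33: ✓ → 184
parcel=L18: ✓ → 145
parcel=L36: ✓ → 134
parcel=L43: ✗
parcel=L35: ✓ → 119
parcel=L17: ✗
parcel=L82: ✓ → 8
parcel=L76: ✓ → 60
parcel=L95: ✓ → 156
freight_sum = 151 + 184 + 145 + 134 + 119 + 8 + 60 + 156 = 957
—
[economy_sum: service in ('economy', 'ground') or length_cm >= 48]
parcel=L37: ✓ → 151
parcel=L66: ✓ → 154
parcel=L54: ✓ → 48
parcel=L61: ✓ → 24
parcel=L41: ✓ → 91
parcel=L33: ✗
parcel=L18: ✓ → 145
parcel=L36: ✗
parcel=L43: ✓ → 33
parcel=L35: ✓ → 119
parcel=L17: ✓ → 165
parcel=L82: ✓ → 8
parcel=L76: ✓ → 60
parcel=L95: ✓ → 156
economy_sum = 151 + 154 + 48 + 24 + 91 + 145 + 33 + 119 + 165 + 8 + 60 + 156 = 1154

freight_sum=957, economy_sum=1154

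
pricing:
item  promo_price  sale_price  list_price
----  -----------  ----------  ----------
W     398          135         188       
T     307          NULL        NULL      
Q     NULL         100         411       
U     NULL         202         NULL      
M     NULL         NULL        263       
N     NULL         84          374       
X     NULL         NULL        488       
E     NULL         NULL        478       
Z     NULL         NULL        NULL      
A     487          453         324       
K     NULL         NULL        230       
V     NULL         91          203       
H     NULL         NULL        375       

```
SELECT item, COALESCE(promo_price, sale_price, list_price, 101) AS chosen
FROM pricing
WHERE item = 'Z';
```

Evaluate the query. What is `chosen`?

item = Z: promo_price=NULL, sale_price=NULL, list_price=NULL.
promo_price=NULL, sale_price=NULL, list_price=NULL, → literal 101 → 101

101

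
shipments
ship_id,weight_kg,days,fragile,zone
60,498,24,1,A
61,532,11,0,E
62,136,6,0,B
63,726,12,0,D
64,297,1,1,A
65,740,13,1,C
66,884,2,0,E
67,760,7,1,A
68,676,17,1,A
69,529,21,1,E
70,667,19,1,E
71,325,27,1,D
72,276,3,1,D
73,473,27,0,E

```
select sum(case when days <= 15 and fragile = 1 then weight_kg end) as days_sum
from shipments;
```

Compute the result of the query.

2073

ship_id=60: ✗
ship_id=61: ✗
ship_id=62: ✗
ship_id=63: ✗
ship_id=64: ✓ → 297
ship_id=65: ✓ → 740
ship_id=66: ✗
ship_id=67: ✓ → 760
ship_id=68: ✗
ship_id=69: ✗
ship_id=70: ✗
ship_id=71: ✗
ship_id=72: ✓ → 276
ship_id=73: ✗
days_sum = 297 + 740 + 760 + 276 = 2073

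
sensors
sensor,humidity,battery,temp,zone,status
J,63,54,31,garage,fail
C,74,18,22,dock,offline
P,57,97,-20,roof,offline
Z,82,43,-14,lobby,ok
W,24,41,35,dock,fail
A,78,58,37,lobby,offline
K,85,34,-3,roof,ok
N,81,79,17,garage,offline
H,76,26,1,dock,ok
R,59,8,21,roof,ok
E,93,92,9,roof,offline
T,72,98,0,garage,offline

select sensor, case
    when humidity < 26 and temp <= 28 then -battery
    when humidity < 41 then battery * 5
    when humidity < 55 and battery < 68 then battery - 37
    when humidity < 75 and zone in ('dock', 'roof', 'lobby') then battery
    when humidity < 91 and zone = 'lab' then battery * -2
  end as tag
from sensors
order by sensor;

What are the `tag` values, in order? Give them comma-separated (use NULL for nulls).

sensor=A: (no match → NULL) → NULL
sensor=C: humidity < 75 and zone in ('dock', 'roof', 'lobby') → 18
sensor=E: (no match → NULL) → NULL
sensor=H: (no match → NULL) → NULL
sensor=J: (no match → NULL) → NULL
sensor=K: (no match → NULL) → NULL
sensor=N: (no match → NULL) → NULL
sensor=P: humidity < 75 and zone in ('dock', 'roof', 'lobby') → 97
sensor=R: humidity < 75 and zone in ('dock', 'roof', 'lobby') → 8
sensor=T: (no match → NULL) → NULL
sensor=W: humidity < 41 → 205
sensor=Z: (no match → NULL) → NULL

NULL, 18, NULL, NULL, NULL, NULL, NULL, 97, 8, NULL, 205, NULL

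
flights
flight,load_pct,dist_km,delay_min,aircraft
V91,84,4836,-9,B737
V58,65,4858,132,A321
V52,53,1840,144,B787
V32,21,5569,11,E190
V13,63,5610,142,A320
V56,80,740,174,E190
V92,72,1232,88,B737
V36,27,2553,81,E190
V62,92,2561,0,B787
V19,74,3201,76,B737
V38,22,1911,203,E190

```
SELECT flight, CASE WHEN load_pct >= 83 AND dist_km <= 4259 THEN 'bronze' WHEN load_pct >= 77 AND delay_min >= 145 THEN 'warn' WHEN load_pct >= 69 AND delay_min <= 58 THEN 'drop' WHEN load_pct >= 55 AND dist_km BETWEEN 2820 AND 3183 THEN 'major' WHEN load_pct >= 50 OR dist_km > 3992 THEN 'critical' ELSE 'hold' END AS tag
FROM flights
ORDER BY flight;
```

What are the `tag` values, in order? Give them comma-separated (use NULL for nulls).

critical, critical, critical, hold, hold, critical, warn, critical, bronze, drop, critical

flight=V13: load_pct >= 50 OR dist_km > 3992 → critical
flight=V19: load_pct >= 50 OR dist_km > 3992 → critical
flight=V32: load_pct >= 50 OR dist_km > 3992 → critical
flight=V36: ELSE → hold
flight=V38: ELSE → hold
flight=V52: load_pct >= 50 OR dist_km > 3992 → critical
flight=V56: load_pct >= 77 AND delay_min >= 145 → warn
flight=V58: load_pct >= 50 OR dist_km > 3992 → critical
flight=V62: load_pct >= 83 AND dist_km <= 4259 → bronze
flight=V91: load_pct >= 69 AND delay_min <= 58 → drop
flight=V92: load_pct >= 50 OR dist_km > 3992 → critical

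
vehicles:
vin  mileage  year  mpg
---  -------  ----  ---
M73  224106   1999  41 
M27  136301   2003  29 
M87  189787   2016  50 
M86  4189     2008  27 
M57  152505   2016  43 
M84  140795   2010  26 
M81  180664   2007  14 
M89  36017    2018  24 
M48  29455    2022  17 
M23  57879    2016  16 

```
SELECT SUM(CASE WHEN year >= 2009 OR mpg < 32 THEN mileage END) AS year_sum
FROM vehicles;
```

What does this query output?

vin=M73: ✗
vin=M27: ✓ → 136301
vin=M87: ✓ → 189787
vin=M86: ✓ → 4189
vin=M57: ✓ → 152505
vin=M84: ✓ → 140795
vin=M81: ✓ → 180664
vin=M89: ✓ → 36017
vin=M48: ✓ → 29455
vin=M23: ✓ → 57879
year_sum = 136301 + 189787 + 4189 + 152505 + 140795 + 180664 + 36017 + 29455 + 57879 = 927592

927592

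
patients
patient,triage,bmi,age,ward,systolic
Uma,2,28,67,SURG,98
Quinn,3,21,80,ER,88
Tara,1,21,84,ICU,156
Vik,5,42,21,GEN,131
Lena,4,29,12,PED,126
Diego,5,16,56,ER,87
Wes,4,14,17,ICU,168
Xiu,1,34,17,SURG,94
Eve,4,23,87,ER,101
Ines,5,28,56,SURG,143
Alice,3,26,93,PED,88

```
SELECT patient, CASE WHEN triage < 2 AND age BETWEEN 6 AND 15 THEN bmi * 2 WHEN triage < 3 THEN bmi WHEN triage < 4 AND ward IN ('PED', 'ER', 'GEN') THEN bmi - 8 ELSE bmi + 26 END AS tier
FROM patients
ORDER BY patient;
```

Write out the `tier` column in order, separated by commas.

18, 42, 49, 54, 55, 13, 21, 28, 68, 40, 34

patient=Alice: triage < 4 AND ward IN ('PED', 'ER', 'GEN') → 18
patient=Diego: ELSE → 42
patient=Eve: ELSE → 49
patient=Ines: ELSE → 54
patient=Lena: ELSE → 55
patient=Quinn: triage < 4 AND ward IN ('PED', 'ER', 'GEN') → 13
patient=Tara: triage < 3 → 21
patient=Uma: triage < 3 → 28
patient=Vik: ELSE → 68
patient=Wes: ELSE → 40
patient=Xiu: triage < 3 → 34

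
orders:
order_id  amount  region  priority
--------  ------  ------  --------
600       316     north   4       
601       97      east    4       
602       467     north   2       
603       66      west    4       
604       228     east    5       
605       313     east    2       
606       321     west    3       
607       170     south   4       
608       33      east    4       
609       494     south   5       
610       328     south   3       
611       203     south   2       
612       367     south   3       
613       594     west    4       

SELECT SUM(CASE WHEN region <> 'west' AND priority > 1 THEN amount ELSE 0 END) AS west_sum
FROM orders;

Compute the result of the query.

order_id=600: ✓ → 316
order_id=601: ✓ → 97
order_id=602: ✓ → 467
order_id=603: ✗
order_id=604: ✓ → 228
order_id=605: ✓ → 313
order_id=606: ✗
order_id=607: ✓ → 170
order_id=608: ✓ → 33
order_id=609: ✓ → 494
order_id=610: ✓ → 328
order_id=611: ✓ → 203
order_id=612: ✓ → 367
order_id=613: ✗
west_sum = 316 + 97 + 467 + 228 + 313 + 170 + 33 + 494 + 328 + 203 + 367 = 3016

3016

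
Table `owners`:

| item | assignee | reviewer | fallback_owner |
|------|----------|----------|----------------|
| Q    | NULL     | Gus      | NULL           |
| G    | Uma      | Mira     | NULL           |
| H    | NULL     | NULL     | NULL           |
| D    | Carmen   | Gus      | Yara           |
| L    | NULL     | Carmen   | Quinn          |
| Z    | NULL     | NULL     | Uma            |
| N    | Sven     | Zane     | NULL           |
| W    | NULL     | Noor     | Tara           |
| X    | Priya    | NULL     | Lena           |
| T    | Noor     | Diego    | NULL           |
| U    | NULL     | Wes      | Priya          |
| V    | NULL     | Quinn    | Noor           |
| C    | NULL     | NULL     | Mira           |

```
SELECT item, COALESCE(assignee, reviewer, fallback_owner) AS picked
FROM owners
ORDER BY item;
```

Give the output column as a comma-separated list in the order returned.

Mira, Carmen, Uma, NULL, Carmen, Sven, Gus, Noor, Wes, Quinn, Noor, Priya, Uma

item=C: assignee=NULL, reviewer=NULL, fallback_owner=Mira → Mira
item=D: assignee=Carmen → Carmen
item=G: assignee=Uma → Uma
item=H: assignee=NULL, reviewer=NULL, fallback_owner=NULL (all NULL) → NULL
item=L: assignee=NULL, reviewer=Carmen → Carmen
item=N: assignee=Sven → Sven
item=Q: assignee=NULL, reviewer=Gus → Gus
item=T: assignee=Noor → Noor
item=U: assignee=NULL, reviewer=Wes → Wes
item=V: assignee=NULL, reviewer=Quinn → Quinn
item=W: assignee=NULL, reviewer=Noor → Noor
item=X: assignee=Priya → Priya
item=Z: assignee=NULL, reviewer=NULL, fallback_owner=Uma → Uma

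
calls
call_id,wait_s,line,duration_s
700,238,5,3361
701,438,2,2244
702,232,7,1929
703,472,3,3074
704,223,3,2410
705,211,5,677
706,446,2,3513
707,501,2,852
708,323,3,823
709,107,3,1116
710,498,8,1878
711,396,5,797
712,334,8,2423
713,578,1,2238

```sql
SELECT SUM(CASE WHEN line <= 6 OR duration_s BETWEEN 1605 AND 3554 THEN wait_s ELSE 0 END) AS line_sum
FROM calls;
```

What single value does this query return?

4997

call_id=700: ✓ → 238
call_id=701: ✓ → 438
call_id=702: ✓ → 232
call_id=703: ✓ → 472
call_id=704: ✓ → 223
call_id=705: ✓ → 211
call_id=706: ✓ → 446
call_id=707: ✓ → 501
call_id=708: ✓ → 323
call_id=709: ✓ → 107
call_id=710: ✓ → 498
call_id=711: ✓ → 396
call_id=712: ✓ → 334
call_id=713: ✓ → 578
line_sum = 238 + 438 + 232 + 472 + 223 + 211 + 446 + 501 + 323 + 107 + 498 + 396 + 334 + 578 = 4997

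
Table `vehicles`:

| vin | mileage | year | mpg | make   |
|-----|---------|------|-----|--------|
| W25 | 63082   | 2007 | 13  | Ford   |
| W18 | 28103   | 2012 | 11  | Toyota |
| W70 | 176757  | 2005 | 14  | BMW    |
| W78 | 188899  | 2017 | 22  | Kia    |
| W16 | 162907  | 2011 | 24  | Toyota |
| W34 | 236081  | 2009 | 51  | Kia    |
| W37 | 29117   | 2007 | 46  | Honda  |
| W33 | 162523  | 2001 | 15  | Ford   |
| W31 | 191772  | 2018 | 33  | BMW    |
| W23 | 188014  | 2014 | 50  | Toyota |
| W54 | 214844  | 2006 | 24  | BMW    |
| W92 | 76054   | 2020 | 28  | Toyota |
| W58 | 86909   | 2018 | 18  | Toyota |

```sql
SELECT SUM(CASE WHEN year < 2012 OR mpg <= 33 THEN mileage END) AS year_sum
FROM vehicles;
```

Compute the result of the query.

1617048

vin=W25: ✓ → 63082
vin=W18: ✓ → 28103
vin=W70: ✓ → 176757
vin=W78: ✓ → 188899
vin=W16: ✓ → 162907
vin=W34: ✓ → 236081
vin=W37: ✓ → 29117
vin=W33: ✓ → 162523
vin=W31: ✓ → 191772
vin=W23: ✗
vin=W54: ✓ → 214844
vin=W92: ✓ → 76054
vin=W58: ✓ → 86909
year_sum = 63082 + 28103 + 176757 + 188899 + 162907 + 236081 + 29117 + 162523 + 191772 + 214844 + 76054 + 86909 = 1617048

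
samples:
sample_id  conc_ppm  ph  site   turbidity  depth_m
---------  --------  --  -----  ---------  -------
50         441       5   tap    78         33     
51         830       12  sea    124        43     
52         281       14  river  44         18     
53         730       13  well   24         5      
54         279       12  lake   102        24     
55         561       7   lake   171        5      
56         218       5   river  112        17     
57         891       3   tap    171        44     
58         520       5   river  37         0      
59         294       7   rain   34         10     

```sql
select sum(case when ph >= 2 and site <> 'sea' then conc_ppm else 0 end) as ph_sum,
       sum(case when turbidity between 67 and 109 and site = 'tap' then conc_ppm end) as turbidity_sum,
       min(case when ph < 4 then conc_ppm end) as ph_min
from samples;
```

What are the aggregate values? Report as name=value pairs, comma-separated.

ph_sum=4215, turbidity_sum=441, ph_min=891

[ph_sum: ph >= 2 and site <> 'sea']
sample_id=50: ✓ → 441
sample_id=51: ✗
sample_id=52: ✓ → 281
sample_id=53: ✓ → 730
sample_id=54: ✓ → 279
sample_id=55: ✓ → 561
sample_id=56: ✓ → 218
sample_id=57: ✓ → 891
sample_id=58: ✓ → 520
sample_id=59: ✓ → 294
ph_sum = 441 + 281 + 730 + 279 + 561 + 218 + 891 + 520 + 294 = 4215
—
[turbidity_sum: turbidity between 67 and 109 and site = 'tap']
sample_id=50: ✓ → 441
sample_id=51: ✗
sample_id=52: ✗
sample_id=53: ✗
sample_id=54: ✗
sample_id=55: ✗
sample_id=56: ✗
sample_id=57: ✗
sample_id=58: ✗
sample_id=59: ✗
turbidity_sum = 441
—
[ph_min: ph < 4]
sample_id=50: ✗
sample_id=51: ✗
sample_id=52: ✗
sample_id=53: ✗
sample_id=54: ✗
sample_id=55: ✗
sample_id=56: ✗
sample_id=57: ✓ → 891
sample_id=58: ✗
sample_id=59: ✗
ph_min = MIN(891) = 891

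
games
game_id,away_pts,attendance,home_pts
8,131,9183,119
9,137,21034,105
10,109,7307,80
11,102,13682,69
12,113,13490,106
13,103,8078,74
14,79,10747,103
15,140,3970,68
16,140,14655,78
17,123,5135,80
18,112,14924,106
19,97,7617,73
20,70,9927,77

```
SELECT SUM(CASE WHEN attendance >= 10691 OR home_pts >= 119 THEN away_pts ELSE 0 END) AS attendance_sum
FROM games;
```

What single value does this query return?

game_id=8: ✓ → 131
game_id=9: ✓ → 137
game_id=10: ✗
game_id=11: ✓ → 102
game_id=12: ✓ → 113
game_id=13: ✗
game_id=14: ✓ → 79
game_id=15: ✗
game_id=16: ✓ → 140
game_id=17: ✗
game_id=18: ✓ → 112
game_id=19: ✗
game_id=20: ✗
attendance_sum = 131 + 137 + 102 + 113 + 79 + 140 + 112 = 814

814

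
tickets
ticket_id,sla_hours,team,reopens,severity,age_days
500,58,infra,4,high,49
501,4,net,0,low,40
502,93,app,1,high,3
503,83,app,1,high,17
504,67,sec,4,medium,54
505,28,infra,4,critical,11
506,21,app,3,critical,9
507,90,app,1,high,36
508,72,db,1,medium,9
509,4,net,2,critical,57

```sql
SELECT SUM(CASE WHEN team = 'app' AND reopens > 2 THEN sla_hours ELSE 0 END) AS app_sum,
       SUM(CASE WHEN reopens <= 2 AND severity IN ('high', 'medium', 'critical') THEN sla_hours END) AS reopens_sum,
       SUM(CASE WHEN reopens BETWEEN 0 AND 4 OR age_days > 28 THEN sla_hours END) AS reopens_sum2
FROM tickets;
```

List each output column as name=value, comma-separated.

[app_sum: team = 'app' AND reopens > 2]
ticket_id=500: ✗
ticket_id=501: ✗
ticket_id=502: ✗
ticket_id=503: ✗
ticket_id=504: ✗
ticket_id=505: ✗
ticket_id=506: ✓ → 21
ticket_id=507: ✗
ticket_id=508: ✗
ticket_id=509: ✗
app_sum = 21
—
[reopens_sum: reopens <= 2 AND severity IN ('high', 'medium', 'critical')]
ticket_id=500: ✗
ticket_id=501: ✗
ticket_id=502: ✓ → 93
ticket_id=503: ✓ → 83
ticket_id=504: ✗
ticket_id=505: ✗
ticket_id=506: ✗
ticket_id=507: ✓ → 90
ticket_id=508: ✓ → 72
ticket_id=509: ✓ → 4
reopens_sum = 93 + 83 + 90 + 72 + 4 = 342
—
[reopens_sum2: reopens BETWEEN 0 AND 4 OR age_days > 28]
ticket_id=500: ✓ → 58
ticket_id=501: ✓ → 4
ticket_id=502: ✓ → 93
ticket_id=503: ✓ → 83
ticket_id=504: ✓ → 67
ticket_id=505: ✓ → 28
ticket_id=506: ✓ → 21
ticket_id=507: ✓ → 90
ticket_id=508: ✓ → 72
ticket_id=509: ✓ → 4
reopens_sum2 = 58 + 4 + 93 + 83 + 67 + 28 + 21 + 90 + 72 + 4 = 520

app_sum=21, reopens_sum=342, reopens_sum2=520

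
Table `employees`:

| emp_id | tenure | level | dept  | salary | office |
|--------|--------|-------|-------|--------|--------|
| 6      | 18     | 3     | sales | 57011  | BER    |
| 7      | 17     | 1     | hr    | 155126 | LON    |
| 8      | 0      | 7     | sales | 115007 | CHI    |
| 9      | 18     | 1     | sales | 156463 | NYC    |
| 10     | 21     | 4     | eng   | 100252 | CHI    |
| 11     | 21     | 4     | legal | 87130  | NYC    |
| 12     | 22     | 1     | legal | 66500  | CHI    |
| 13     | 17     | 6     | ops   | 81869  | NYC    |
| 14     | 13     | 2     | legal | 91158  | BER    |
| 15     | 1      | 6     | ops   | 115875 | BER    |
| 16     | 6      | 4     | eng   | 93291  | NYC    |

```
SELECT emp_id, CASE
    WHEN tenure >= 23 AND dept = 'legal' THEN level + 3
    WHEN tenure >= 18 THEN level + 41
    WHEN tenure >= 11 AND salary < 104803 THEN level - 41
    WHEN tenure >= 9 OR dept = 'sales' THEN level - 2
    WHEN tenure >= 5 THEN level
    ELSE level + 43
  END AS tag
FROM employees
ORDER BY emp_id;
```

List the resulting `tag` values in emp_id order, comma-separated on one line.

emp_id=6: tenure >= 18 → 44
emp_id=7: tenure >= 9 OR dept = 'sales' → -1
emp_id=8: tenure >= 9 OR dept = 'sales' → 5
emp_id=9: tenure >= 18 → 42
emp_id=10: tenure >= 18 → 45
emp_id=11: tenure >= 18 → 45
emp_id=12: tenure >= 18 → 42
emp_id=13: tenure >= 11 AND salary < 104803 → -35
emp_id=14: tenure >= 11 AND salary < 104803 → -39
emp_id=15: ELSE → 49
emp_id=16: tenure >= 5 → 4

44, -1, 5, 42, 45, 45, 42, -35, -39, 49, 4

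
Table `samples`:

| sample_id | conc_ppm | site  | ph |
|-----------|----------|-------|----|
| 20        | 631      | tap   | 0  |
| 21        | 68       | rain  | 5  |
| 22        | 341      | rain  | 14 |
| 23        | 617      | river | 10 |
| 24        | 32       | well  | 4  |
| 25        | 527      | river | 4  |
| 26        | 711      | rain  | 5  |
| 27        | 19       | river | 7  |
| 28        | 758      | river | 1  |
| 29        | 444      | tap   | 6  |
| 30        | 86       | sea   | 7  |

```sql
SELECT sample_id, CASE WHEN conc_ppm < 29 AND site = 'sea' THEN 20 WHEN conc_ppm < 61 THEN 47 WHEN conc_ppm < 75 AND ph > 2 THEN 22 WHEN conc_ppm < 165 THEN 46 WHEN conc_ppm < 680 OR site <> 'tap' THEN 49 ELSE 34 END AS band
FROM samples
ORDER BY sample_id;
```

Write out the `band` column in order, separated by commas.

49, 22, 49, 49, 47, 49, 49, 47, 49, 49, 46

sample_id=20: conc_ppm < 680 OR site <> 'tap' → 49
sample_id=21: conc_ppm < 75 AND ph > 2 → 22
sample_id=22: conc_ppm < 680 OR site <> 'tap' → 49
sample_id=23: conc_ppm < 680 OR site <> 'tap' → 49
sample_id=24: conc_ppm < 61 → 47
sample_id=25: conc_ppm < 680 OR site <> 'tap' → 49
sample_id=26: conc_ppm < 680 OR site <> 'tap' → 49
sample_id=27: conc_ppm < 61 → 47
sample_id=28: conc_ppm < 680 OR site <> 'tap' → 49
sample_id=29: conc_ppm < 680 OR site <> 'tap' → 49
sample_id=30: conc_ppm < 165 → 46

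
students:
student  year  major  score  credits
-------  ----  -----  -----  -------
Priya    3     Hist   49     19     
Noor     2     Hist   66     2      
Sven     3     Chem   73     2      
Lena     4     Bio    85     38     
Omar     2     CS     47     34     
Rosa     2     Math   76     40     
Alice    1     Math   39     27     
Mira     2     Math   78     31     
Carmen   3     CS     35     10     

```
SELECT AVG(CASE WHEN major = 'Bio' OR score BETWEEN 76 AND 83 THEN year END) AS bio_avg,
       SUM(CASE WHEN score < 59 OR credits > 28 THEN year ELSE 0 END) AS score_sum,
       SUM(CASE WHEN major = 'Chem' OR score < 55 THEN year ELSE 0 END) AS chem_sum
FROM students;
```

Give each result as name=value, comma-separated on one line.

[bio_avg: major = 'Bio' OR score BETWEEN 76 AND 83]
student=Priya: ✗
student=Noor: ✗
student=Sven: ✗
student=Lena: ✓ → 4
student=Omar: ✗
student=Rosa: ✓ → 2
student=Alice: ✗
student=Mira: ✓ → 2
student=Carmen: ✗
bio_avg = (4 + 2 + 2) / 3 = 2.6666666667
—
[score_sum: score < 59 OR credits > 28]
student=Priya: ✓ → 3
student=Noor: ✗
student=Sven: ✗
student=Lena: ✓ → 4
student=Omar: ✓ → 2
student=Rosa: ✓ → 2
student=Alice: ✓ → 1
student=Mira: ✓ → 2
student=Carmen: ✓ → 3
score_sum = 3 + 4 + 2 + 2 + 1 + 2 + 3 = 17
—
[chem_sum: major = 'Chem' OR score < 55]
student=Priya: ✓ → 3
student=Noor: ✗
student=Sven: ✓ → 3
student=Lena: ✗
student=Omar: ✓ → 2
student=Rosa: ✗
student=Alice: ✓ → 1
student=Mira: ✗
student=Carmen: ✓ → 3
chem_sum = 3 + 3 + 2 + 1 + 3 = 12

bio_avg=2.6666666667, score_sum=17, chem_sum=12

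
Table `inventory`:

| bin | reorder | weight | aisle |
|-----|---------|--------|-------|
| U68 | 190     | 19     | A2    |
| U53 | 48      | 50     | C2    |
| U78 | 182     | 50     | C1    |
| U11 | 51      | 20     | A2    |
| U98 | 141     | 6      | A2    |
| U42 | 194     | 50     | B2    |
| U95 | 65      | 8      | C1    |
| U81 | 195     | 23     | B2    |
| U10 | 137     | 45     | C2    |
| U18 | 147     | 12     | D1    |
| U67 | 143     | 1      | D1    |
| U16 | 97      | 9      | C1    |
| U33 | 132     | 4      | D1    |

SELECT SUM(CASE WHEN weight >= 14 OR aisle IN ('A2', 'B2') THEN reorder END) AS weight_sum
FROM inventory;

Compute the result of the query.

1138

bin=U68: ✓ → 190
bin=U53: ✓ → 48
bin=U78: ✓ → 182
bin=U11: ✓ → 51
bin=U98: ✓ → 141
bin=U42: ✓ → 194
bin=U95: ✗
bin=U81: ✓ → 195
bin=U10: ✓ → 137
bin=U18: ✗
bin=U67: ✗
bin=U16: ✗
bin=U33: ✗
weight_sum = 190 + 48 + 182 + 51 + 141 + 194 + 195 + 137 = 1138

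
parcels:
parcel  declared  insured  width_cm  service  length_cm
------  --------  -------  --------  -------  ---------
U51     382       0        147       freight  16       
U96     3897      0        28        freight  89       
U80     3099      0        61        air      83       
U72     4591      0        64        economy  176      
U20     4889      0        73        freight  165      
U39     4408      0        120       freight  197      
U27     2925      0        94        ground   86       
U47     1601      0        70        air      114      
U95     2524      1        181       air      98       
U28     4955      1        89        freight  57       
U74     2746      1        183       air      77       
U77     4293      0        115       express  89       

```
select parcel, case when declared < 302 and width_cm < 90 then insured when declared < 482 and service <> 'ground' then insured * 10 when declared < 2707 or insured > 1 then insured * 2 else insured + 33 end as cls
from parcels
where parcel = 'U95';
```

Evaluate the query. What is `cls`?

2

parcel = U95: declared=2524, insured=1, width_cm=181, service=air, length_cm=98.
declared < 302 and width_cm < 90 → false
declared < 482 and service <> 'ground' → false
declared < 2707 or insured > 1 → true → 2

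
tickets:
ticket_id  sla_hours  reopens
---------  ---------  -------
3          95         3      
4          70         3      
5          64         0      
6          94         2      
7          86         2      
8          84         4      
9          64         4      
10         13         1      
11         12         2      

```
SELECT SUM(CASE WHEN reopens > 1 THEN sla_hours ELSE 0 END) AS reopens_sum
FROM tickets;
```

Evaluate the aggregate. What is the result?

505

ticket_id=3: ✓ → 95
ticket_id=4: ✓ → 70
ticket_id=5: ✗
ticket_id=6: ✓ → 94
ticket_id=7: ✓ → 86
ticket_id=8: ✓ → 84
ticket_id=9: ✓ → 64
ticket_id=10: ✗
ticket_id=11: ✓ → 12
reopens_sum = 95 + 70 + 94 + 86 + 84 + 64 + 12 = 505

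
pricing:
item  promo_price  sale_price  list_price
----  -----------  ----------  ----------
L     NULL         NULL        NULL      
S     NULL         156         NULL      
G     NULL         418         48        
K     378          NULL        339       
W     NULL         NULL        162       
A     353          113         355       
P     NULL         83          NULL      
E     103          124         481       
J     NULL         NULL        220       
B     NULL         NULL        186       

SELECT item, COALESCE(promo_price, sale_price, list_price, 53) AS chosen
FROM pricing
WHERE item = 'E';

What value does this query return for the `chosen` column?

item = E: promo_price=103, sale_price=124, list_price=481.
promo_price=103 → 103

103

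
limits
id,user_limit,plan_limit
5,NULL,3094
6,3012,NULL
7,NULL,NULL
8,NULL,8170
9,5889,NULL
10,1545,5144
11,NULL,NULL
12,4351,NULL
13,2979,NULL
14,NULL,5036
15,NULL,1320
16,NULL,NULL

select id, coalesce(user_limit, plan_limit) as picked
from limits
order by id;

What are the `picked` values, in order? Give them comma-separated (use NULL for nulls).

id=5: user_limit=NULL, plan_limit=3094 → 3094
id=6: user_limit=3012 → 3012
id=7: user_limit=NULL, plan_limit=NULL (all NULL) → NULL
id=8: user_limit=NULL, plan_limit=8170 → 8170
id=9: user_limit=5889 → 5889
id=10: user_limit=1545 → 1545
id=11: user_limit=NULL, plan_limit=NULL (all NULL) → NULL
id=12: user_limit=4351 → 4351
id=13: user_limit=2979 → 2979
id=14: user_limit=NULL, plan_limit=5036 → 5036
id=15: user_limit=NULL, plan_limit=1320 → 1320
id=16: user_limit=NULL, plan_limit=NULL (all NULL) → NULL

3094, 3012, NULL, 8170, 5889, 1545, NULL, 4351, 2979, 5036, 1320, NULL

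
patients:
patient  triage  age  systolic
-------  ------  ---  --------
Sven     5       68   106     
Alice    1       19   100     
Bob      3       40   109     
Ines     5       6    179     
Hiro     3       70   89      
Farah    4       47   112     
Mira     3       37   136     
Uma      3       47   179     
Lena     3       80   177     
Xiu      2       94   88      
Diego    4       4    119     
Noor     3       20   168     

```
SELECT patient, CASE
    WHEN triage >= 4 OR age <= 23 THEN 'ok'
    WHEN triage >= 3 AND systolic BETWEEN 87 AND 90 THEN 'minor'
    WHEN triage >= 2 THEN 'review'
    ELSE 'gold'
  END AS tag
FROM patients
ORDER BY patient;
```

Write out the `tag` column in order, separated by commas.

patient=Alice: triage >= 4 OR age <= 23 → ok
patient=Bob: triage >= 2 → review
patient=Diego: triage >= 4 OR age <= 23 → ok
patient=Farah: triage >= 4 OR age <= 23 → ok
patient=Hiro: triage >= 3 AND systolic BETWEEN 87 AND 90 → minor
patient=Ines: triage >= 4 OR age <= 23 → ok
patient=Lena: triage >= 2 → review
patient=Mira: triage >= 2 → review
patient=Noor: triage >= 4 OR age <= 23 → ok
patient=Sven: triage >= 4 OR age <= 23 → ok
patient=Uma: triage >= 2 → review
patient=Xiu: triage >= 2 → review

ok, review, ok, ok, minor, ok, review, review, ok, ok, review, review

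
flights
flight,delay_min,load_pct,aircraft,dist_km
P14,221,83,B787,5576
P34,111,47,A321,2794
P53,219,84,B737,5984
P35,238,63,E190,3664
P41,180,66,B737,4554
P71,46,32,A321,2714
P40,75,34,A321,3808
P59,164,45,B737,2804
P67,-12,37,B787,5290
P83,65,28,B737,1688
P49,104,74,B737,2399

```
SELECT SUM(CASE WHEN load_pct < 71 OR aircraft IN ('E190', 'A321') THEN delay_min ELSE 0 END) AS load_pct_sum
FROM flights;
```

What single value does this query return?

flight=P14: ✗
flight=P34: ✓ → 111
flight=P53: ✗
flight=P35: ✓ → 238
flight=P41: ✓ → 180
flight=P71: ✓ → 46
flight=P40: ✓ → 75
flight=P59: ✓ → 164
flight=P67: ✓ → -12
flight=P83: ✓ → 65
flight=P49: ✗
load_pct_sum = 111 + 238 + 180 + 46 + 75 + 164 + -12 + 65 = 867

867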